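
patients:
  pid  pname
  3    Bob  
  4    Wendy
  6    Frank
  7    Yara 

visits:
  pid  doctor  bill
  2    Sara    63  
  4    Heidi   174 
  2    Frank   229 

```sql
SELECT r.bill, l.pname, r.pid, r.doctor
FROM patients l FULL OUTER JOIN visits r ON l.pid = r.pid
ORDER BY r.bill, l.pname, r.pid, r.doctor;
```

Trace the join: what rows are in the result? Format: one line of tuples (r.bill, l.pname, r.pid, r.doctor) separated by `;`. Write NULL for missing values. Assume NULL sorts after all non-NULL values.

FULL OUTER JOIN keeps every row from both sides; unmatched rows get NULL for the other side's columns.
Matching on l.pid = r.pid.
Matched pairs: 1; unmatched l rows kept: 3; unmatched r rows kept: 2.

(63, NULL, 2, Sara); (174, Wendy, 4, Heidi); (229, NULL, 2, Frank); (NULL, Bob, NULL, NULL); (NULL, Frank, NULL, NULL); (NULL, Yara, NULL, NULL)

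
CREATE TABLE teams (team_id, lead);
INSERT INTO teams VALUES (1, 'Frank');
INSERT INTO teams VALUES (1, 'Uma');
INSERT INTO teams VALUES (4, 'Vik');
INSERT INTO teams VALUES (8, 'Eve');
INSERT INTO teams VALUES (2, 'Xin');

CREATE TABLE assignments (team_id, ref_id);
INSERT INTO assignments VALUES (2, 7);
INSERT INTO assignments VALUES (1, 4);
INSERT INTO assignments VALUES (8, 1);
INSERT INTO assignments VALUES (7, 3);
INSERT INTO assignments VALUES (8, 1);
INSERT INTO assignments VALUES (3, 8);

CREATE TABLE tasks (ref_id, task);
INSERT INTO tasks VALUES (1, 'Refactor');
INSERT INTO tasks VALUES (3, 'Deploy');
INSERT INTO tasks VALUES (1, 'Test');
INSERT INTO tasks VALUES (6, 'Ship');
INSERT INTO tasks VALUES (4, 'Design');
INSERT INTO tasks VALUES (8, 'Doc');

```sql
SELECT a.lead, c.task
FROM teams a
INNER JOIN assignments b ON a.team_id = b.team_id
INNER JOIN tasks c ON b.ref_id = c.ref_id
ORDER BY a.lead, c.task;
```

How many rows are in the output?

6

Joins associate left-to-right: teams INNER JOIN assignments on team_id gives 5 intermediate row(s).
Then INNER JOIN `tasks c` on ref_id: keep only rows whose b.ref_id appears in c.
Result: 6 row(s).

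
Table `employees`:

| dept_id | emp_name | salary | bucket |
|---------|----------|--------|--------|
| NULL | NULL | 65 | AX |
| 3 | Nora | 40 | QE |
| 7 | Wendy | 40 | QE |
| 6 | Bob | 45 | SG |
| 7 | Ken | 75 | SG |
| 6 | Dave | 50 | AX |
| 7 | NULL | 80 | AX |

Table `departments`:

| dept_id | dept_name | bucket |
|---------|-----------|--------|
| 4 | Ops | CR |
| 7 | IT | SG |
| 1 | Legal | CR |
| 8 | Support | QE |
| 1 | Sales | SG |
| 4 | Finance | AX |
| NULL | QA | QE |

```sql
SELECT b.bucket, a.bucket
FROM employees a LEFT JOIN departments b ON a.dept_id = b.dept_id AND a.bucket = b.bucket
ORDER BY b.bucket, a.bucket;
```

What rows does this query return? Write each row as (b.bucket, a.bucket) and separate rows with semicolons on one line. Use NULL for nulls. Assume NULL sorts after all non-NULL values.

(SG, SG); (NULL, AX); (NULL, AX); (NULL, AX); (NULL, QE); (NULL, QE); (NULL, SG)

LEFT JOIN keeps every row from `employees`; unmatched rows get NULL for `departments`'s columns.
Matching on a.dept_id = b.dept_id AND a.bucket = b.bucket. A NULL in a compared column never satisfies the condition.
- dept_id=NULL, bucket=AX: no b row matches, row kept with b columns NULL.
- dept_id=3, bucket=QE: no b row matches, row kept with b columns NULL.
- dept_id=7, bucket=QE: no b row matches, row kept with b columns NULL.
- dept_id=6, bucket=SG: no b row matches, row kept with b columns NULL.
- dept_id=7, bucket=SG: 1 matching b row(s), so 1 row(s) emitted.
- dept_id=6, bucket=AX: no b row matches, row kept with b columns NULL.
- dept_id=7, bucket=AX: no b row matches, row kept with b columns NULL.
After projecting and ordering:
b.bucket | a.bucket
SG | SG
NULL | AX
NULL | AX
NULL | AX
NULL | QE
NULL | QE
NULL | SG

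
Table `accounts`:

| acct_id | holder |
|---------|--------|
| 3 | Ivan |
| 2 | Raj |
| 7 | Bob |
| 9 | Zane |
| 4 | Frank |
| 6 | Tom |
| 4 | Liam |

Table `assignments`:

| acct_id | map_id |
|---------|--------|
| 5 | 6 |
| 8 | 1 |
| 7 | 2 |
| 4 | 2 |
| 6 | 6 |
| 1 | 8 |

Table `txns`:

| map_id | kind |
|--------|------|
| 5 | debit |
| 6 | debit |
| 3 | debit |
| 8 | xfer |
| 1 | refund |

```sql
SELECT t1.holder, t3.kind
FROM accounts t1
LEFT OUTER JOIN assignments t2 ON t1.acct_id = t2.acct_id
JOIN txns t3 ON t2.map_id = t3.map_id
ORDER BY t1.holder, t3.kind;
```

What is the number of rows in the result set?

1

Joins associate left-to-right: accounts LEFT JOIN assignments on acct_id gives 7 intermediate row(s).
Then INNER JOIN `txns t3` on map_id: keep only rows whose t2.map_id appears in t3.
Result: 1 row(s).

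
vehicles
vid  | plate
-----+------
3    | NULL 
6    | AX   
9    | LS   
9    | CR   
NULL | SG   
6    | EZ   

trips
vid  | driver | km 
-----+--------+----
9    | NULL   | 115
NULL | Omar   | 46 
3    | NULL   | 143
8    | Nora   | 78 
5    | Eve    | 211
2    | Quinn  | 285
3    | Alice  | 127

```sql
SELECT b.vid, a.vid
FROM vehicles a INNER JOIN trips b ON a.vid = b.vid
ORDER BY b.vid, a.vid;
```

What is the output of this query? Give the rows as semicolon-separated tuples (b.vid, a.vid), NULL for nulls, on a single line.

(3, 3); (3, 3); (9, 9); (9, 9)

INNER JOIN keeps only pairs where the ON condition holds.
Matching on a.vid = b.vid. A NULL in a compared column never satisfies the condition.
Matched pairs: 4.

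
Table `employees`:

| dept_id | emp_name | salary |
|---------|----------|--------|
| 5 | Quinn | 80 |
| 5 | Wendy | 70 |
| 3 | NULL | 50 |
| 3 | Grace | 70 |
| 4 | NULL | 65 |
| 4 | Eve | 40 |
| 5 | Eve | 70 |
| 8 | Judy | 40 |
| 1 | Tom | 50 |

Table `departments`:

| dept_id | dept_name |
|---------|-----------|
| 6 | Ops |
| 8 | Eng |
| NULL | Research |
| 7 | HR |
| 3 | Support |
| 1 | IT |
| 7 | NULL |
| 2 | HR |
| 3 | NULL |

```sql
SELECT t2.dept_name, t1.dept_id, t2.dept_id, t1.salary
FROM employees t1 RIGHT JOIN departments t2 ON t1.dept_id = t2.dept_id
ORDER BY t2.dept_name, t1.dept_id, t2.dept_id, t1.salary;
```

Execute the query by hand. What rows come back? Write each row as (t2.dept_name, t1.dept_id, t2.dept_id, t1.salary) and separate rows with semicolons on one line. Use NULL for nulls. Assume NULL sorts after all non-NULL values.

(Eng, 8, 8, 40); (HR, NULL, 2, NULL); (HR, NULL, 7, NULL); (IT, 1, 1, 50); (Ops, NULL, 6, NULL); (Research, NULL, NULL, NULL); (Support, 3, 3, 50); (Support, 3, 3, 70); (NULL, 3, 3, 50); (NULL, 3, 3, 70); (NULL, NULL, 7, NULL)

RIGHT JOIN keeps every row from `departments`; unmatched rows get NULL for `employees`'s columns.
Matching on t1.dept_id = t2.dept_id. A NULL in a compared column never satisfies the condition.
- t1 row (dept_id=5): no match.
- t1 row (dept_id=5): no match.
- t1 row (dept_id=3): matches 2 t2 row(s) → 2 output row(s).
- t1 row (dept_id=3): matches 2 t2 row(s) → 2 output row(s).
- t1 row (dept_id=4): no match.
- t1 row (dept_id=4): no match.
- t1 row (dept_id=5): no match.
- t1 row (dept_id=8): matches 1 t2 row(s) → 1 output row(s).
- t1 row (dept_id=1): matches 1 t2 row(s) → 1 output row(s).
- plus 5 unmatched t2 row(s), each kept with NULL t1 columns.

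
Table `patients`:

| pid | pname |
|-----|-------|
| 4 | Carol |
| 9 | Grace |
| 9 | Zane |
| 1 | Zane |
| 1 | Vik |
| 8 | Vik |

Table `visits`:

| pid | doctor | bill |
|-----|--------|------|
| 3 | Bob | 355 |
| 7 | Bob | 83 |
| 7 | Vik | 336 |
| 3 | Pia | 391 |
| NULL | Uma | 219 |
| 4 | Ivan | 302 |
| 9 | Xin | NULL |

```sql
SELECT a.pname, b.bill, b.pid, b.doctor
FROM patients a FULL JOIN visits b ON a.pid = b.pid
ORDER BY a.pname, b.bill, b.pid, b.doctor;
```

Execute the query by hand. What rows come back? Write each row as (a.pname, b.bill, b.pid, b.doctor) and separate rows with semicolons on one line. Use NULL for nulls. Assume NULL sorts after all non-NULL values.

(Carol, 302, 4, Ivan); (Grace, NULL, 9, Xin); (Vik, NULL, NULL, NULL); (Vik, NULL, NULL, NULL); (Zane, NULL, 9, Xin); (Zane, NULL, NULL, NULL); (NULL, 83, 7, Bob); (NULL, 219, NULL, Uma); (NULL, 336, 7, Vik); (NULL, 355, 3, Bob); (NULL, 391, 3, Pia)

FULL OUTER JOIN keeps every row from both sides; unmatched rows get NULL for the other side's columns.
Matching on a.pid = b.pid. A NULL in a compared column never satisfies the condition.
- a row (pid=4): matches 1 b row(s) → 1 output row(s).
- a row (pid=9): matches 1 b row(s) → 1 output row(s).
- a row (pid=9): matches 1 b row(s) → 1 output row(s).
- a row (pid=1): no match → kept, b columns NULL.
- a row (pid=1): no match → kept, b columns NULL.
- a row (pid=8): no match → kept, b columns NULL.
- 5 b row(s) had no a match → kept, a columns NULL.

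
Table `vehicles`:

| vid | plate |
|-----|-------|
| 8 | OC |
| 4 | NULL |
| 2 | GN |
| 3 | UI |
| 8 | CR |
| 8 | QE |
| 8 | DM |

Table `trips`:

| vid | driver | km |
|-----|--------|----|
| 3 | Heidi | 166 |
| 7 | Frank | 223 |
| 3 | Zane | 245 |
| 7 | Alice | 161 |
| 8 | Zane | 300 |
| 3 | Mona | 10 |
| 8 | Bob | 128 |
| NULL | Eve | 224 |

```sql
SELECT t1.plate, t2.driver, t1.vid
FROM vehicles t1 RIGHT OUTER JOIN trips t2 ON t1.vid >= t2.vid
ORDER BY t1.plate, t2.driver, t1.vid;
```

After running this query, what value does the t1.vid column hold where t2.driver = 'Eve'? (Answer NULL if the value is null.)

RIGHT JOIN keeps every row from `trips`; unmatched rows get NULL for `vehicles`'s columns.
Matching on t1.vid >= t2.vid. A NULL in a compared column never satisfies the condition.
Matched pairs: 34; unmatched t2 rows kept: 1.

NULL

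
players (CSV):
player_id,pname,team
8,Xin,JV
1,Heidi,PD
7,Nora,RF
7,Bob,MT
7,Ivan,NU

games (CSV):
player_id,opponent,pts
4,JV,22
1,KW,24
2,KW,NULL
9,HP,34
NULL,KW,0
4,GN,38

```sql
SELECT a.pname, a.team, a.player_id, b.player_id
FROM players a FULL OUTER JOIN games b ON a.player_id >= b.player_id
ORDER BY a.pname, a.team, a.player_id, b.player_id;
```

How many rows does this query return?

19

FULL OUTER JOIN keeps every row from both sides; unmatched rows get NULL for the other side's columns.
Matching on a.player_id >= b.player_id. A NULL in a compared column never satisfies the condition.
Matched pairs: 17; unmatched a rows kept: 0; unmatched b rows kept: 2.
Total: 17 matched + 2 padded = 19 rows.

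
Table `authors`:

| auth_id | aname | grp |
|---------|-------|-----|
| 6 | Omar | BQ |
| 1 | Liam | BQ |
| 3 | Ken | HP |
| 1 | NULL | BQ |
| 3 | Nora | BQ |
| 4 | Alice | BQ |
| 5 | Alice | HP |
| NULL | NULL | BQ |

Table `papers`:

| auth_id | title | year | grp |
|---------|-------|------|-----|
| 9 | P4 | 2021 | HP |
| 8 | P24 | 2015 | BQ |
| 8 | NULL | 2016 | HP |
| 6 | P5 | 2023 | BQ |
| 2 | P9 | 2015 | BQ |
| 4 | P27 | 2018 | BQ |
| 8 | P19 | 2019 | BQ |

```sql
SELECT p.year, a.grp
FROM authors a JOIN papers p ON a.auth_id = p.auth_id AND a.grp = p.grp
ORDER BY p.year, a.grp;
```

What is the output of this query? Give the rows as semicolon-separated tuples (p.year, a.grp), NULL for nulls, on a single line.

INNER JOIN keeps only pairs where the ON condition holds.
Matching on a.auth_id = p.auth_id AND a.grp = p.grp. A NULL in a compared column never satisfies the condition.
Matched pairs: 2.

(2018, BQ); (2023, BQ)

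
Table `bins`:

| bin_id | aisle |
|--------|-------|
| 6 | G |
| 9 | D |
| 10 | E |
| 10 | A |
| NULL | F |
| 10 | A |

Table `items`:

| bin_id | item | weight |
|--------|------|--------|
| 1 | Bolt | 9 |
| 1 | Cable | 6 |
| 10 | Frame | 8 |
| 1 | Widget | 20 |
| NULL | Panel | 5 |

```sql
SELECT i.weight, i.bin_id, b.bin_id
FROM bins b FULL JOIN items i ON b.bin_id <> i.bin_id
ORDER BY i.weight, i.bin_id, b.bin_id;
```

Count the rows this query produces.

19

FULL OUTER JOIN keeps every row from both sides; unmatched rows get NULL for the other side's columns.
Matching on b.bin_id <> i.bin_id. A NULL in a compared column never satisfies the condition.
- b row (bin_id=6): matches 4 i row(s) → 4 output row(s).
- b row (bin_id=9): matches 4 i row(s) → 4 output row(s).
- b row (bin_id=10): matches 3 i row(s) → 3 output row(s).
- b row (bin_id=10): matches 3 i row(s) → 3 output row(s).
- b row (bin_id=NULL): no match → kept, i columns NULL.
- b row (bin_id=10): matches 3 i row(s) → 3 output row(s).
- 1 row(s) from i found no b partner → padded with NULL.
Total: 17 matched + 2 padded = 19 rows.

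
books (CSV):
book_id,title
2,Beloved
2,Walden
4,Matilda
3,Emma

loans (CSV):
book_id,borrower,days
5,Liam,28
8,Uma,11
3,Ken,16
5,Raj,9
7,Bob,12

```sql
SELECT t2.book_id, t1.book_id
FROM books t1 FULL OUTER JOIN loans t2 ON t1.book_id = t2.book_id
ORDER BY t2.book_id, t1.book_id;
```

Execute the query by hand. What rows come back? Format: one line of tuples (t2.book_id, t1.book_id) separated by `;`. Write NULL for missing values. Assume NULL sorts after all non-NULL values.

(3, 3); (5, NULL); (5, NULL); (7, NULL); (8, NULL); (NULL, 2); (NULL, 2); (NULL, 4)

FULL OUTER JOIN keeps every row from both sides; unmatched rows get NULL for the other side's columns.
Matching on t1.book_id = t2.book_id.
Matched pairs: 1; unmatched t1 rows kept: 3; unmatched t2 rows kept: 4.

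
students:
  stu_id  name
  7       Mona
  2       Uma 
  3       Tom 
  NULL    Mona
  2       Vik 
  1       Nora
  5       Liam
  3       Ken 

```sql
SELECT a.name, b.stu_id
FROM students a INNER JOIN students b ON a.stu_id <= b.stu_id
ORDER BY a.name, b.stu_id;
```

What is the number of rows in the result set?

30

INNER JOIN keeps only pairs where the ON condition holds.
Matching on a.stu_id <= b.stu_id. A NULL in a compared column never satisfies the condition.
Matched pairs: 30.
Total: 30 rows.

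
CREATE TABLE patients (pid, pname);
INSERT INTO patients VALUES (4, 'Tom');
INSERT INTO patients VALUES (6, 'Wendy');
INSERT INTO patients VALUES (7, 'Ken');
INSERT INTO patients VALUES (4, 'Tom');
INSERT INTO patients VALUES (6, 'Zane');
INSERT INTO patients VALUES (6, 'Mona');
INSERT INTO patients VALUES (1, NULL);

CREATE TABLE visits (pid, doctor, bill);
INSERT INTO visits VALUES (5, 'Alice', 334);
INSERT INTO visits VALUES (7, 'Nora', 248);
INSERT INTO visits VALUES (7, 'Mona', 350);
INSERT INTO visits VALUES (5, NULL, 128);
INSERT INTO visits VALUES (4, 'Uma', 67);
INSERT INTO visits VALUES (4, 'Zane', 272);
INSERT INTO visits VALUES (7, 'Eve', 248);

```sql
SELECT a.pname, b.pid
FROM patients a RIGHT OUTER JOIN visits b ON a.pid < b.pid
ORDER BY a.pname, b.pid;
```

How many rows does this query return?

RIGHT JOIN keeps every row from `visits`; unmatched rows get NULL for `patients`'s columns.
Matching on a.pid < b.pid.
- a row (pid=4): matches 5 b row(s) → 5 output row(s).
- a row (pid=6): matches 3 b row(s) → 3 output row(s).
- a row (pid=7): no match.
- a row (pid=4): matches 5 b row(s) → 5 output row(s).
- a row (pid=6): matches 3 b row(s) → 3 output row(s).
- a row (pid=6): matches 3 b row(s) → 3 output row(s).
- a row (pid=1): matches 7 b row(s) → 7 output row(s).
- every b row matched at least one a row.
Total: 26 rows.

26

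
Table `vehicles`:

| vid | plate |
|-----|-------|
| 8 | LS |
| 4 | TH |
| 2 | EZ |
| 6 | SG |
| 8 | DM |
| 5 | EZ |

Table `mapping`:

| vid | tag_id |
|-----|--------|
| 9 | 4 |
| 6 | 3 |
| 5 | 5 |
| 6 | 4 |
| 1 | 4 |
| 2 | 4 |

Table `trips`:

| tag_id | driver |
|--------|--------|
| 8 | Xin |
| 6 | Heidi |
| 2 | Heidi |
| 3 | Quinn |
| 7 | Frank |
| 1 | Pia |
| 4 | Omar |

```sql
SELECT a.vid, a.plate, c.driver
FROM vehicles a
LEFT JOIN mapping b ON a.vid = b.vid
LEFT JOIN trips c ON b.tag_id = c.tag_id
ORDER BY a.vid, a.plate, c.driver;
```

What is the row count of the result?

Joins associate left-to-right: vehicles LEFT JOIN mapping on vid gives 7 intermediate row(s).
Then LEFT JOIN `trips c` on tag_id: each of those 7 rows is kept; rows whose b.tag_id has no match in c get NULL for c's columns.
Result: 7 row(s).

7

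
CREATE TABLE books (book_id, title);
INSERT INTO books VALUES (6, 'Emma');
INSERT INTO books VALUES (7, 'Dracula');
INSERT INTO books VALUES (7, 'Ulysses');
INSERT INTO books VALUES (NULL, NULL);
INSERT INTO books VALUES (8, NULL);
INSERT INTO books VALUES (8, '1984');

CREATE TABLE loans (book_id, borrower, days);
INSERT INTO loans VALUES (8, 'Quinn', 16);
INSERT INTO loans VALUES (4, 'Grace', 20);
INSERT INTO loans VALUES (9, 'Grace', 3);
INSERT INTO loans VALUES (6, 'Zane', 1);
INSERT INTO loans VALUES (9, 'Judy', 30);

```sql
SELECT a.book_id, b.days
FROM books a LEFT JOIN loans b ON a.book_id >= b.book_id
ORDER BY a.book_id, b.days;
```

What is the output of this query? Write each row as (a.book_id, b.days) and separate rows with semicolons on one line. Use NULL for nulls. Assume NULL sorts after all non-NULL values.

LEFT JOIN keeps every row from `books`; unmatched rows get NULL for `loans`'s columns.
Matching on a.book_id >= b.book_id. A NULL in a compared column never satisfies the condition.
- a[0] book_id=6 → 2 match(es) in b → 2 row(s).
- a[1] book_id=7 → 2 match(es) in b → 2 row(s).
- a[2] book_id=7 → 2 match(es) in b → 2 row(s).
- a[3] book_id=NULL → no match; kept with NULLs on the b side.
- a[4] book_id=8 → 3 match(es) in b → 3 row(s).
- a[5] book_id=8 → 3 match(es) in b → 3 row(s).

(6, 1); (6, 20); (7, 1); (7, 1); (7, 20); (7, 20); (8, 1); (8, 1); (8, 16); (8, 16); (8, 20); (8, 20); (NULL, NULL)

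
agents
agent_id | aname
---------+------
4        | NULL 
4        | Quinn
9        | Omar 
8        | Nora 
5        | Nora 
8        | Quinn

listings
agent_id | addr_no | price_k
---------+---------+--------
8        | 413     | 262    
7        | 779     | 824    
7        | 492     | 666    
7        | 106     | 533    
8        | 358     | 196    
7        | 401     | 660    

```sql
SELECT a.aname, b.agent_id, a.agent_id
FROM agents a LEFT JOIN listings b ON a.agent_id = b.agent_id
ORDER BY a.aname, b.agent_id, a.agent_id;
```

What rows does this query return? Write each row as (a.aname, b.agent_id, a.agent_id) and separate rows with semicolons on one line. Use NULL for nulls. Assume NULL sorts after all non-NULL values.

(Nora, 8, 8); (Nora, 8, 8); (Nora, NULL, 5); (Omar, NULL, 9); (Quinn, 8, 8); (Quinn, 8, 8); (Quinn, NULL, 4); (NULL, NULL, 4)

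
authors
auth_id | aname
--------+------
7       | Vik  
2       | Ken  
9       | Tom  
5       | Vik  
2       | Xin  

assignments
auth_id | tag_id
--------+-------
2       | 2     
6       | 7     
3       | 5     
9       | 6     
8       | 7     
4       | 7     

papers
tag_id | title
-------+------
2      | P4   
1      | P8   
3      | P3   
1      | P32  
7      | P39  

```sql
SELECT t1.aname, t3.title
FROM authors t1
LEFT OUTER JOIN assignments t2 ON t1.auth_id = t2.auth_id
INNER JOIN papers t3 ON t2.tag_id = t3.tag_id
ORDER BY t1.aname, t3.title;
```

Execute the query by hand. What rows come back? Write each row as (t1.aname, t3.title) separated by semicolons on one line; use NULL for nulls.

(Ken, P4); (Xin, P4)

Step 1 — t1 LEFT JOIN t2 on auth_id → 5 row(s).
Then INNER JOIN `papers t3` on tag_id: keep only rows whose t2.tag_id appears in t3.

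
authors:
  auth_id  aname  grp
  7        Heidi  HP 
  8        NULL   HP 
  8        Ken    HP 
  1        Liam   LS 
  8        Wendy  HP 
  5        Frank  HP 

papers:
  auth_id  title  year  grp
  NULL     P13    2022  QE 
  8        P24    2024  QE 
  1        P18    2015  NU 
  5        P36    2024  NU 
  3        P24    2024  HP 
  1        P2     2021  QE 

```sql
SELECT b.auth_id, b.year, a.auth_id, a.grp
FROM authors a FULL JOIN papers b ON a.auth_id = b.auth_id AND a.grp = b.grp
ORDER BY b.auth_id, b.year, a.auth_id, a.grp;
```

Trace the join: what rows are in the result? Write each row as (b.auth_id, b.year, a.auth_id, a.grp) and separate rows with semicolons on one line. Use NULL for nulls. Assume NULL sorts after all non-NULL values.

(1, 2015, NULL, NULL); (1, 2021, NULL, NULL); (3, 2024, NULL, NULL); (5, 2024, NULL, NULL); (8, 2024, NULL, NULL); (NULL, 2022, NULL, NULL); (NULL, NULL, 1, LS); (NULL, NULL, 5, HP); (NULL, NULL, 7, HP); (NULL, NULL, 8, HP); (NULL, NULL, 8, HP); (NULL, NULL, 8, HP)

FULL OUTER JOIN keeps every row from both sides; unmatched rows get NULL for the other side's columns.
Matching on a.auth_id = b.auth_id AND a.grp = b.grp. A NULL in a compared column never satisfies the condition.
Matched pairs: 0; unmatched a rows kept: 6; unmatched b rows kept: 6.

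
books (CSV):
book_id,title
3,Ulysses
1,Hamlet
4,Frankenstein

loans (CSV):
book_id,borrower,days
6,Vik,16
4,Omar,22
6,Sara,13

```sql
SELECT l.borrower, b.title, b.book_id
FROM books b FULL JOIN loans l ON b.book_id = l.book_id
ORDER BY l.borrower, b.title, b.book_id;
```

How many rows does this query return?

FULL OUTER JOIN keeps every row from both sides; unmatched rows get NULL for the other side's columns.
Matching on b.book_id = l.book_id.
- b row (book_id=3): no match → kept, l columns NULL.
- b row (book_id=1): no match → kept, l columns NULL.
- b row (book_id=4): matches 1 l row(s) → 1 output row(s).
- 2 l row(s) had no b match → kept, b columns NULL.
Total: 1 matched + 4 padded = 5 rows.

5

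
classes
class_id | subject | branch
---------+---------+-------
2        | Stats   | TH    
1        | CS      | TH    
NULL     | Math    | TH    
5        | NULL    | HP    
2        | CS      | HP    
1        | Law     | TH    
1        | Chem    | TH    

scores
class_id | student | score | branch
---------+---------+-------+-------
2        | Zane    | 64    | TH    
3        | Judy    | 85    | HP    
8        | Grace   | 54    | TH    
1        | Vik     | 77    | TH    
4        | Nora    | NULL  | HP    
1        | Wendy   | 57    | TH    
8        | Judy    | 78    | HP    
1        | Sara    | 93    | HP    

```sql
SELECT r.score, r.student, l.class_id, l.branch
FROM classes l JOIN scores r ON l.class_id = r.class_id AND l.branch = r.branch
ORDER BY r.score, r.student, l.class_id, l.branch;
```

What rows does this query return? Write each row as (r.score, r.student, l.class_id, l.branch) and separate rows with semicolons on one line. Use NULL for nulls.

INNER JOIN keeps only pairs where the ON condition holds.
Matching on l.class_id = r.class_id AND l.branch = r.branch. A NULL in a compared column never satisfies the condition.
- l (class_id=2, branch=TH) pairs with 1 row(s) of r.
- l (class_id=1, branch=TH) pairs with 2 row(s) of r.
- l (class_id=NULL, branch=TH) has no partner → excluded.
- l (class_id=5, branch=HP) has no partner → excluded.
- l (class_id=2, branch=HP) has no partner → excluded.
- l (class_id=1, branch=TH) pairs with 2 row(s) of r.
- l (class_id=1, branch=TH) pairs with 2 row(s) of r.
After projecting and ordering:
r.score | r.student | l.class_id | l.branch
57 | Wendy | 1 | TH
57 | Wendy | 1 | TH
57 | Wendy | 1 | TH
64 | Zane | 2 | TH
77 | Vik | 1 | TH
77 | Vik | 1 | TH
77 | Vik | 1 | TH

(57, Wendy, 1, TH); (57, Wendy, 1, TH); (57, Wendy, 1, TH); (64, Zane, 2, TH); (77, Vik, 1, TH); (77, Vik, 1, TH); (77, Vik, 1, TH)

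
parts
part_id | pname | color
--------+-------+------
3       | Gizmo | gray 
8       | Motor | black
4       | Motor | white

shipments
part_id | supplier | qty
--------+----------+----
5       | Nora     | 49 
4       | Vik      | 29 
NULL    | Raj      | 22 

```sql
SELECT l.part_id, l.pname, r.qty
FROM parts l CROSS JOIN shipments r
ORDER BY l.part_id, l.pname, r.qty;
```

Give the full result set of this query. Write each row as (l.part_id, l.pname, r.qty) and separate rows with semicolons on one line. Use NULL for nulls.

CROSS JOIN pairs every row of `parts` with every row of `shipments`: 3 × 3 = 9 rows.
After projecting and ordering:
l.part_id | l.pname | r.qty
3 | Gizmo | 22
3 | Gizmo | 29
3 | Gizmo | 49
4 | Motor | 22
4 | Motor | 29
4 | Motor | 49
8 | Motor | 22
8 | Motor | 29
8 | Motor | 49

(3, Gizmo, 22); (3, Gizmo, 29); (3, Gizmo, 49); (4, Motor, 22); (4, Motor, 29); (4, Motor, 49); (8, Motor, 22); (8, Motor, 29); (8, Motor, 49)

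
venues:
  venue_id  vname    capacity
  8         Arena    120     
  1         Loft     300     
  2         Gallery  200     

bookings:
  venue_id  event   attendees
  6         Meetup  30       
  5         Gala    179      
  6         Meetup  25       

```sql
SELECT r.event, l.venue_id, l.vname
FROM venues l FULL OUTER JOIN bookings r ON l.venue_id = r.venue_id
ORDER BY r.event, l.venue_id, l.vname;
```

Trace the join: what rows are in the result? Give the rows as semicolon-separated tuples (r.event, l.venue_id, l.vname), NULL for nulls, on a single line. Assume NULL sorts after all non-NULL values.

(Gala, NULL, NULL); (Meetup, NULL, NULL); (Meetup, NULL, NULL); (NULL, 1, Loft); (NULL, 2, Gallery); (NULL, 8, Arena)

FULL OUTER JOIN keeps every row from both sides; unmatched rows get NULL for the other side's columns.
Matching on l.venue_id = r.venue_id.
- l (venue_id=8) has no partner → padded with NULL.
- l (venue_id=1) has no partner → padded with NULL.
- l (venue_id=2) has no partner → padded with NULL.
- 3 r row(s) had no l match → kept, l columns NULL.
After projecting and ordering:
r.event | l.venue_id | l.vname
Gala | NULL | NULL
Meetup | NULL | NULL
Meetup | NULL | NULL
NULL | 1 | Loft
NULL | 2 | Gallery
NULL | 8 | Arena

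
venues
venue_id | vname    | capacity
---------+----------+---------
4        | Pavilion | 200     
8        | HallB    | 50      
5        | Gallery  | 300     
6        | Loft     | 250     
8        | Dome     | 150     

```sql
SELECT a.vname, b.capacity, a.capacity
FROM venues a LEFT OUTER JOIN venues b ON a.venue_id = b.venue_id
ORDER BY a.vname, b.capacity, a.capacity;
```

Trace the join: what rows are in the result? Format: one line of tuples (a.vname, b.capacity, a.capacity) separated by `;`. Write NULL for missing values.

(Dome, 50, 150); (Dome, 150, 150); (Gallery, 300, 300); (HallB, 50, 50); (HallB, 150, 50); (Loft, 250, 250); (Pavilion, 200, 200)

LEFT JOIN keeps every row from `venues a`; unmatched rows get NULL for `venues b`'s columns.
Matching on a.venue_id = b.venue_id.
- a (venue_id=4) pairs with 1 row(s) of b.
- a (venue_id=8) pairs with 2 row(s) of b.
- a (venue_id=5) pairs with 1 row(s) of b.
- a (venue_id=6) pairs with 1 row(s) of b.
- a (venue_id=8) pairs with 2 row(s) of b.
After projecting and ordering:
a.vname | b.capacity | a.capacity
Dome | 50 | 150
Dome | 150 | 150
Gallery | 300 | 300
HallB | 50 | 50
HallB | 150 | 50
Loft | 250 | 250
Pavilion | 200 | 200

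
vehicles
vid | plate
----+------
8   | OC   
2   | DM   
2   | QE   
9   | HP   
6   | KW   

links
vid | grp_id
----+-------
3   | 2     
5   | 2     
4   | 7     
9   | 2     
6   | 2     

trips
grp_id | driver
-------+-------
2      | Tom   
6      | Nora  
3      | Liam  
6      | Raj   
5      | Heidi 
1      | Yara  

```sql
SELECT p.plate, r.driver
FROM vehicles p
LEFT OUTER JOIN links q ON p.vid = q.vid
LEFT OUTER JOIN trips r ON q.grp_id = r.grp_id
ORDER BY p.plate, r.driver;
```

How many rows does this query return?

5

Joins associate left-to-right: vehicles LEFT JOIN links on vid gives 5 intermediate row(s).
Then LEFT JOIN `trips r` on grp_id: each of those 5 rows is kept; rows whose q.grp_id has no match in r get NULL for r's columns.
Result: 5 row(s).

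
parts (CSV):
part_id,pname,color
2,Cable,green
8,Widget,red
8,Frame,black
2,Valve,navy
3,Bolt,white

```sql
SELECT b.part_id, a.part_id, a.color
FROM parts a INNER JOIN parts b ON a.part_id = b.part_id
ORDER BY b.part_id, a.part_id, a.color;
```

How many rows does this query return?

9

INNER JOIN keeps only pairs where the ON condition holds.
Matching on a.part_id = b.part_id.
- a row (part_id=2): matches 2 b row(s) → 2 output row(s).
- a row (part_id=8): matches 2 b row(s) → 2 output row(s).
- a row (part_id=8): matches 2 b row(s) → 2 output row(s).
- a row (part_id=2): matches 2 b row(s) → 2 output row(s).
- a row (part_id=3): matches 1 b row(s) → 1 output row(s).
Total: 9 rows.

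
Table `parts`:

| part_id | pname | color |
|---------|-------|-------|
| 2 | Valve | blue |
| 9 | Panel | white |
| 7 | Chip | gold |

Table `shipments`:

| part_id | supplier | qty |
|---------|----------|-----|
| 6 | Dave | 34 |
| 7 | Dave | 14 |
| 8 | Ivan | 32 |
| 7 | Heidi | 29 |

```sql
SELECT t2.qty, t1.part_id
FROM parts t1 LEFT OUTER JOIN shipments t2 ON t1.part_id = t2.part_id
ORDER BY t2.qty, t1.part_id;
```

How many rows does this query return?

4

LEFT JOIN keeps every row from `parts`; unmatched rows get NULL for `shipments`'s columns.
Matching on t1.part_id = t2.part_id.
- part_id=2: no t2 row matches, row kept with t2 columns NULL.
- part_id=9: no t2 row matches, row kept with t2 columns NULL.
- part_id=7: 2 matching t2 row(s), so 2 row(s) emitted.
Total: 2 matched + 2 padded = 4 rows.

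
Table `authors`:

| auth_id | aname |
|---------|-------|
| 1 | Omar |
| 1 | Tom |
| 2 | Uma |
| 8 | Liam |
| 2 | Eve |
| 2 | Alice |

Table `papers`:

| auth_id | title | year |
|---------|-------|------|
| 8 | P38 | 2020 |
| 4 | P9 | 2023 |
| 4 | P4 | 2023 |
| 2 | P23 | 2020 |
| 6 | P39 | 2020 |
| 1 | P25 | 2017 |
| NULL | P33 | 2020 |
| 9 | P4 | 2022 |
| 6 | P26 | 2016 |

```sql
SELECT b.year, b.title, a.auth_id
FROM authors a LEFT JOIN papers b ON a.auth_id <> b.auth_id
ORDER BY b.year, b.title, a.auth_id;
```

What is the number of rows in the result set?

42

LEFT JOIN keeps every row from `authors`; unmatched rows get NULL for `papers`'s columns.
Matching on a.auth_id <> b.auth_id. A NULL in a compared column never satisfies the condition.
Matched pairs: 42; unmatched a rows kept: 0.
Total: 42 rows.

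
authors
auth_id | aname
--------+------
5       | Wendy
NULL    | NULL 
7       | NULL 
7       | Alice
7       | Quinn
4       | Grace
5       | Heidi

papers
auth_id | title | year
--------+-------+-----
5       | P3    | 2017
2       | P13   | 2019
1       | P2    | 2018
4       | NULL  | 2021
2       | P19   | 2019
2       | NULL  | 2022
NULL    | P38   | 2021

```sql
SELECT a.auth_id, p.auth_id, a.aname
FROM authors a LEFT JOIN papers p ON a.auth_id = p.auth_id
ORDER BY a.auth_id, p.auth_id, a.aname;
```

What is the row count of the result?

LEFT JOIN keeps every row from `authors`; unmatched rows get NULL for `papers`'s columns.
Matching on a.auth_id = p.auth_id. A NULL in a compared column never satisfies the condition.
- a[0] auth_id=5 → 1 match(es) in p → 1 row(s).
- a[1] auth_id=NULL → no match; kept with NULLs on the p side.
- a[2] auth_id=7 → no match; kept with NULLs on the p side.
- a[3] auth_id=7 → no match; kept with NULLs on the p side.
- a[4] auth_id=7 → no match; kept with NULLs on the p side.
- a[5] auth_id=4 → 1 match(es) in p → 1 row(s).
- a[6] auth_id=5 → 1 match(es) in p → 1 row(s).
Total: 3 matched + 4 padded = 7 rows.

7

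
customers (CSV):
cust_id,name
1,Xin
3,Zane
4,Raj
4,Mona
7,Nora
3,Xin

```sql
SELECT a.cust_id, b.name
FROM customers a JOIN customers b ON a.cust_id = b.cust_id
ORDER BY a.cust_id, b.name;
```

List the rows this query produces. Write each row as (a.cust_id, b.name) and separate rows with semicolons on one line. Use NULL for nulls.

INNER JOIN keeps only pairs where the ON condition holds.
Matching on a.cust_id = b.cust_id.
Matched pairs: 10.

(1, Xin); (3, Xin); (3, Xin); (3, Zane); (3, Zane); (4, Mona); (4, Mona); (4, Raj); (4, Raj); (7, Nora)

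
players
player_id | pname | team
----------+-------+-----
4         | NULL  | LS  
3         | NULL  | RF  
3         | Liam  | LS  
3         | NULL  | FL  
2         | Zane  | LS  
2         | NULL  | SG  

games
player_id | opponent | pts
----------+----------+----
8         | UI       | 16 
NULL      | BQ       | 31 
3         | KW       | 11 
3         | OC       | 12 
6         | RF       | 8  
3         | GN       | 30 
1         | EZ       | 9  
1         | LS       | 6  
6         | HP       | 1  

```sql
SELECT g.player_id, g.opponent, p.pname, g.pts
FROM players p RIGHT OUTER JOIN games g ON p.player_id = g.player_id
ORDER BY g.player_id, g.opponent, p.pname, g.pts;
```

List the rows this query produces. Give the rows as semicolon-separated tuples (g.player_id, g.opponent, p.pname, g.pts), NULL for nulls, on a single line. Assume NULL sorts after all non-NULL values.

RIGHT JOIN keeps every row from `games`; unmatched rows get NULL for `players`'s columns.
Matching on p.player_id = g.player_id. A NULL in a compared column never satisfies the condition.
Matched pairs: 9; unmatched g rows kept: 6.

(1, EZ, NULL, 9); (1, LS, NULL, 6); (3, GN, Liam, 30); (3, GN, NULL, 30); (3, GN, NULL, 30); (3, KW, Liam, 11); (3, KW, NULL, 11); (3, KW, NULL, 11); (3, OC, Liam, 12); (3, OC, NULL, 12); (3, OC, NULL, 12); (6, HP, NULL, 1); (6, RF, NULL, 8); (8, UI, NULL, 16); (NULL, BQ, NULL, 31)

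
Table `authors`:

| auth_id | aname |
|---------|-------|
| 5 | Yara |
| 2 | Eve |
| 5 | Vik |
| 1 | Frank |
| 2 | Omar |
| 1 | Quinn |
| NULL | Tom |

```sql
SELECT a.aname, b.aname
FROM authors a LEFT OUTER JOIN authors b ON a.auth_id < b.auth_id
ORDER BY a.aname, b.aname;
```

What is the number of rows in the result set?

15

LEFT JOIN keeps every row from `authors a`; unmatched rows get NULL for `authors b`'s columns.
Matching on a.auth_id < b.auth_id. A NULL in a compared column never satisfies the condition.
Matched pairs: 12; unmatched a rows kept: 3.
Total: 12 matched + 3 padded = 15 rows.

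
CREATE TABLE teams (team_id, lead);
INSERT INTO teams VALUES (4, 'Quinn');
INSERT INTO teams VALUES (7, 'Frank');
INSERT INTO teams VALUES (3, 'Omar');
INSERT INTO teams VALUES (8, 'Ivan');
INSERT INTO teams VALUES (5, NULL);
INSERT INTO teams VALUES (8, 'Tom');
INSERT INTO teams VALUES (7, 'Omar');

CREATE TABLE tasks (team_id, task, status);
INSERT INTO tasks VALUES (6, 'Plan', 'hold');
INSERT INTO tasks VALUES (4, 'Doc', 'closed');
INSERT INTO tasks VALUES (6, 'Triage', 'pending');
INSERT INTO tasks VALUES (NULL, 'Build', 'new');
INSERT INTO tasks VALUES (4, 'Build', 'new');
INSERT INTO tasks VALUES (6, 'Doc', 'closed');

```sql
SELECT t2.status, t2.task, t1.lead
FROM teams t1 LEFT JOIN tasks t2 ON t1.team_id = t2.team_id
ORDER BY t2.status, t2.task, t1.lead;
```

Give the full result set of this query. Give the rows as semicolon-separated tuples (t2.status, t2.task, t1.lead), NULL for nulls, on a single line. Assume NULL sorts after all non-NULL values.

(closed, Doc, Quinn); (new, Build, Quinn); (NULL, NULL, Frank); (NULL, NULL, Ivan); (NULL, NULL, Omar); (NULL, NULL, Omar); (NULL, NULL, Tom); (NULL, NULL, NULL)

LEFT JOIN keeps every row from `teams`; unmatched rows get NULL for `tasks`'s columns.
Matching on t1.team_id = t2.team_id. A NULL in a compared column never satisfies the condition.
- t1[0] team_id=4 → 2 match(es) in t2 → 2 row(s).
- t1[1] team_id=7 → no match; kept with NULLs on the t2 side.
- t1[2] team_id=3 → no match; kept with NULLs on the t2 side.
- t1[3] team_id=8 → no match; kept with NULLs on the t2 side.
- t1[4] team_id=5 → no match; kept with NULLs on the t2 side.
- t1[5] team_id=8 → no match; kept with NULLs on the t2 side.
- t1[6] team_id=7 → no match; kept with NULLs on the t2 side.
After projecting and ordering:
t2.status | t2.task | t1.lead
closed | Doc | Quinn
new | Build | Quinn
NULL | NULL | Frank
NULL | NULL | Ivan
NULL | NULL | Omar
NULL | NULL | Omar
NULL | NULL | Tom
NULL | NULL | NULL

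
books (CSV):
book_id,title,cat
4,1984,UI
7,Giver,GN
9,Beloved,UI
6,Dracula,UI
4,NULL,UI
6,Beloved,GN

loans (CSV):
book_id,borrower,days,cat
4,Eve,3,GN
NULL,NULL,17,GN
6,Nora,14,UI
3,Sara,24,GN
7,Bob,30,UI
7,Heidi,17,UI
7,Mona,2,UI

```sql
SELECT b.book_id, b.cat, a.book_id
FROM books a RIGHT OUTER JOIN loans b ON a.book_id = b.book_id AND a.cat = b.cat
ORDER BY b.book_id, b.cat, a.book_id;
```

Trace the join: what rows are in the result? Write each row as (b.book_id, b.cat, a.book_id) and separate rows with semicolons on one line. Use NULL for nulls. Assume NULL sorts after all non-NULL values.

(3, GN, NULL); (4, GN, NULL); (6, UI, 6); (7, UI, NULL); (7, UI, NULL); (7, UI, NULL); (NULL, GN, NULL)

RIGHT JOIN keeps every row from `loans`; unmatched rows get NULL for `books`'s columns.
Matching on a.book_id = b.book_id AND a.cat = b.cat. A NULL in a compared column never satisfies the condition.
- book_id=4, cat=UI: no matching b row.
- book_id=7, cat=GN: no matching b row.
- book_id=9, cat=UI: no matching b row.
- book_id=6, cat=UI: 1 matching b row(s), so 1 row(s) emitted.
- book_id=4, cat=UI: no matching b row.
- book_id=6, cat=GN: no matching b row.
- 6 b row(s) had no a match → kept, a columns NULL.
After projecting and ordering:
b.book_id | b.cat | a.book_id
3 | GN | NULL
4 | GN | NULL
6 | UI | 6
7 | UI | NULL
7 | UI | NULL
7 | UI | NULL
NULL | GN | NULL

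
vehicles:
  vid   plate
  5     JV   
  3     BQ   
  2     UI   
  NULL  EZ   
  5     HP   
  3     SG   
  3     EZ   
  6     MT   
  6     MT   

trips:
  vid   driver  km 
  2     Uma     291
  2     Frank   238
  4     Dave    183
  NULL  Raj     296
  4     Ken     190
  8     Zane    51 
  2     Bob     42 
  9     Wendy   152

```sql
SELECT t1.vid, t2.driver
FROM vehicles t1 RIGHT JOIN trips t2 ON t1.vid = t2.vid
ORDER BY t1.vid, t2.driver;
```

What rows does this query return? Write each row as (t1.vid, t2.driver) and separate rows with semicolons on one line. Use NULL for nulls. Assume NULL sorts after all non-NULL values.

(2, Bob); (2, Frank); (2, Uma); (NULL, Dave); (NULL, Ken); (NULL, Raj); (NULL, Wendy); (NULL, Zane)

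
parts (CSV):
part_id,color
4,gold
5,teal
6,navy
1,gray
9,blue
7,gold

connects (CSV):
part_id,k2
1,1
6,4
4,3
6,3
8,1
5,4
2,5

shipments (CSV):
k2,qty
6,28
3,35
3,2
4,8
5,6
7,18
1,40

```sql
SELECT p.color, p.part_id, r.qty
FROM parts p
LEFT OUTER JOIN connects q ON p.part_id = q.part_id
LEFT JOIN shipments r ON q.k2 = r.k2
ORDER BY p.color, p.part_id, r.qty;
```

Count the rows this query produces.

Step 1 — p LEFT JOIN q on part_id → 7 row(s).
Then LEFT JOIN `shipments r` on k2: each of those 7 rows is kept; rows whose q.k2 has no match in r get NULL for r's columns.
Result: 9 row(s).

9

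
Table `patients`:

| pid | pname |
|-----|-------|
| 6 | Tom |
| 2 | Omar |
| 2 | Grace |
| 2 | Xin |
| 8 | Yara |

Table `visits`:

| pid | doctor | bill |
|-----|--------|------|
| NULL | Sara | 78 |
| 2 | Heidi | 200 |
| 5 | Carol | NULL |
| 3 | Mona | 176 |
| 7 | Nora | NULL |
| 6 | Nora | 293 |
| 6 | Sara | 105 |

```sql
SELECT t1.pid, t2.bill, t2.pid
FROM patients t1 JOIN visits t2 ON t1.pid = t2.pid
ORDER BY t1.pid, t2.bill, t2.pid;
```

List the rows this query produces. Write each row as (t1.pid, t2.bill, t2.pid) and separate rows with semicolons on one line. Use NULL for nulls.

(2, 200, 2); (2, 200, 2); (2, 200, 2); (6, 105, 6); (6, 293, 6)

INNER JOIN keeps only pairs where the ON condition holds.
Matching on t1.pid = t2.pid. A NULL in a compared column never satisfies the condition.
Matched pairs: 5.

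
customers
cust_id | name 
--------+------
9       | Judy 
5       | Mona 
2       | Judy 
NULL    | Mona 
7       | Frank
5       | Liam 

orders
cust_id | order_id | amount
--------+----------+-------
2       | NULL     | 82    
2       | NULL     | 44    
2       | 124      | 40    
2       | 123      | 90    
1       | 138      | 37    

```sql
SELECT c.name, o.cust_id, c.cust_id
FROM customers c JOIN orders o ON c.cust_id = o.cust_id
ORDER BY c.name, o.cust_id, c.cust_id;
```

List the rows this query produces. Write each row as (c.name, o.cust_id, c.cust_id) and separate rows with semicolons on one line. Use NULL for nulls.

INNER JOIN keeps only pairs where the ON condition holds.
Matching on c.cust_id = o.cust_id. A NULL in a compared column never satisfies the condition.
Matched pairs: 4.

(Judy, 2, 2); (Judy, 2, 2); (Judy, 2, 2); (Judy, 2, 2)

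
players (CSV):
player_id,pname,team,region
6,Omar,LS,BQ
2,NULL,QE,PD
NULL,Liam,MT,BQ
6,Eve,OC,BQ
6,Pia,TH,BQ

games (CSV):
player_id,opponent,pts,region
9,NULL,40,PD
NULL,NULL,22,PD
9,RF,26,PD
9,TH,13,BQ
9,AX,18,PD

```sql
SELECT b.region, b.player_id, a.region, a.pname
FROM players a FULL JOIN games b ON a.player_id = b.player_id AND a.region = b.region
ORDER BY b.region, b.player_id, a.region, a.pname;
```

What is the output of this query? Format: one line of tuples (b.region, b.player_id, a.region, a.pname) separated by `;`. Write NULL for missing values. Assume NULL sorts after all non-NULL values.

FULL OUTER JOIN keeps every row from both sides; unmatched rows get NULL for the other side's columns.
Matching on a.player_id = b.player_id AND a.region = b.region. A NULL in a compared column never satisfies the condition.
- a[0] player_id=6, region=BQ → no match; kept with NULLs on the b side.
- a[1] player_id=2, region=PD → no match; kept with NULLs on the b side.
- a[2] player_id=NULL, region=BQ → no match; kept with NULLs on the b side.
- a[3] player_id=6, region=BQ → no match; kept with NULLs on the b side.
- a[4] player_id=6, region=BQ → no match; kept with NULLs on the b side.
- 5 row(s) from b found no a partner → padded with NULL.
After projecting and ordering:
b.region | b.player_id | a.region | a.pname
BQ | 9 | NULL | NULL
PD | 9 | NULL | NULL
PD | 9 | NULL | NULL
PD | 9 | NULL | NULL
PD | NULL | NULL | NULL
NULL | NULL | BQ | Eve
NULL | NULL | BQ | Liam
NULL | NULL | BQ | Omar
NULL | NULL | BQ | Pia
NULL | NULL | PD | NULL

(BQ, 9, NULL, NULL); (PD, 9, NULL, NULL); (PD, 9, NULL, NULL); (PD, 9, NULL, NULL); (PD, NULL, NULL, NULL); (NULL, NULL, BQ, Eve); (NULL, NULL, BQ, Liam); (NULL, NULL, BQ, Omar); (NULL, NULL, BQ, Pia); (NULL, NULL, PD, NULL)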